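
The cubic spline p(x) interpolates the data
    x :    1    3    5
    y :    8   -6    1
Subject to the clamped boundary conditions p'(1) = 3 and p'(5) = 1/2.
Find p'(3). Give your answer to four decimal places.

-3.5000

With M_i denoting the second derivative at x_i, h_i = 2, 2, and Δ_i = (y_(i+1) − y_i)/h_i = -7, 7/2:
  2·M_0 + 8·M_1 + 2·M_2 = 6(Δ_1 - Δ_0) = 63
Clamped end conditions give two more equations: 2h_0·M_0 + h_0·M_1 = 6(Δ_0 - p'(1)) = -60 and h_1·M_1 + 2h_1·M_2 = 6(p'(5) - Δ_1) = -18.
Forward elimination and back-substitution give M_0 = -47/2, M_1 = 17, M_2 = -13.
On [3, 5], p'(x) = b_1 + 2c_1·(x - 3) + 3d_1·(x - 3)² with b_1 = Δ_1 - h_1(2M_1 + M_2)/6 = -7/2, c_1 = M_1/2 = 17/2, d_1 = (M_2 - M_1)/(6h_1) = -5/2. So p'(3) = -7/2.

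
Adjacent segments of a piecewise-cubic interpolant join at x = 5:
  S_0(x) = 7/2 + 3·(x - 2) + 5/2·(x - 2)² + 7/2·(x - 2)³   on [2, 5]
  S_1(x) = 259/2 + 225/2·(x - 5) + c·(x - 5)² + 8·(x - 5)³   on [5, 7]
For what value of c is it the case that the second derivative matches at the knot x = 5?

S_0''(x) = 5 + 21·(x - 2), so S_0''(5) = 68. On the right, S_1''(5) = 2c, so c = 34.

34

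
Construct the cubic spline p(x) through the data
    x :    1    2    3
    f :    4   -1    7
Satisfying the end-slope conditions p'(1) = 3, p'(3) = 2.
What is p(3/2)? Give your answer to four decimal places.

1.7500

Write M_i for p''(x_i). With h_i = 1, 1 and divided differences Δ_i = -5, 8, the continuity of p' gives the tridiagonal system
  1·M_0 + 4·M_1 + 1·M_2 = 6(Δ_1 - Δ_0) = 78
Clamped end conditions give two more equations: 2h_0·M_0 + h_0·M_1 = 6(Δ_0 - p'(1)) = -48 and h_1·M_1 + 2h_1·M_2 = 6(p'(3) - Δ_1) = -36.
Hence M_0 = -44, M_1 = 40, M_2 = -38.
On [1, 2], p(x) = 4 + 3·(x - 1) - 22·(x - 1)² + 14·(x - 1)³.
With (x - 1) = 1/2: p(3/2) = 7/4.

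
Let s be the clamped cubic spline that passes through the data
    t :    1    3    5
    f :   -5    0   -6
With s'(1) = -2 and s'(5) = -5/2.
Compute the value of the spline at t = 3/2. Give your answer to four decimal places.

-4.8516

With M_i denoting the second derivative at x_i, h_i = 2, 2, and Δ_i = (y_(i+1) − y_i)/h_i = 5/2, -3:
  2·M_0 + 8·M_1 + 2·M_2 = 6(Δ_1 - Δ_0) = -33
Clamped end conditions give two more equations: 2h_0·M_0 + h_0·M_1 = 6(Δ_0 - s'(1)) = 27 and h_1·M_1 + 2h_1·M_2 = 6(s'(5) - Δ_1) = 3.
Forward elimination and back-substitution give M_0 = 43/4, M_1 = -8, M_2 = 19/4.
On [1, 3], s(t) = -5 - 2·(t - 1) + 43/8·(t - 1)² - 25/16·(t - 1)³.
With (t - 1) = 1/2: s(3/2) = -621/128.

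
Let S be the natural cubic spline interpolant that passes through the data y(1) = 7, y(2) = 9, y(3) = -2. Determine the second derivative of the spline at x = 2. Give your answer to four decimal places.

-19.5000

Put M_i = S'' at the i-th knot. Here h = (1, 1) and Δ = (2, -11), so the interior equations h_(i-1)·M_(i-1) + 2(h_(i-1)+h_i)·M_i + h_i·M_(i+1) = 6(Δ_i − Δ_(i-1)) read
  1·M_0 + 4·M_1 + 1·M_2 = 6(Δ_1 - Δ_0) = -78
Natural end conditions: M_0 = M_2 = 0.
Hence M_0 = 0, M_1 = -39/2, M_2 = 0.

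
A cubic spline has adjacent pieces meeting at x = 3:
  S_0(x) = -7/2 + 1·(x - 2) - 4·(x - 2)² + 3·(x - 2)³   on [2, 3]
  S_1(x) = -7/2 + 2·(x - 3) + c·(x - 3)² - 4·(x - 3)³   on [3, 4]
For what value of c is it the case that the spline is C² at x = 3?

S_0''(x) = -8 + 18·(x - 2), so S_0''(3) = 10. On the right, S_1''(3) = 2c, so c = 5.

5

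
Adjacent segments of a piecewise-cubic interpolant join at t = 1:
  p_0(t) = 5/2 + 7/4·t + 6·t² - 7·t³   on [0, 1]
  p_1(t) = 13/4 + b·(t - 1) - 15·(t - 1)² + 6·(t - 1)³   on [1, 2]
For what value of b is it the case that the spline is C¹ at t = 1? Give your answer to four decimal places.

p_0'(t) = 7/4 + 12·t - 21·t², so p_0'(1) = -29/4. On the right, p_1'(1) = b, so b = -29/4.

-7.2500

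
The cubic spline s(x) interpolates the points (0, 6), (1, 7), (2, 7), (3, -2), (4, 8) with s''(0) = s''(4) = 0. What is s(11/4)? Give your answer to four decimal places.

Write m_i for s''(x_i). With h_i = 1, 1, 1, 1 and divided differences Δ_i = 1, 0, -9, 10, the continuity of s' gives the tridiagonal system
  1·m_0 + 4·m_1 + 1·m_2 = 6(Δ_1 - Δ_0) = -6
  1·m_1 + 4·m_2 + 1·m_3 = 6(Δ_2 - Δ_1) = -54
  1·m_2 + 4·m_3 + 1·m_4 = 6(Δ_3 - Δ_2) = 114
Natural end conditions: m_0 = m_4 = 0.
Solving the tridiagonal system: m_0 = 0, m_1 = 30/7, m_2 = -162/7, m_3 = 240/7, m_4 = 0.
On [2, 3], s(x) = 7 - 7·(x - 2) - 81/7·(x - 2)² + 67/7·(x - 2)³.
With (x - 2) = 3/4: s(11/4) = -323/448.

-0.7210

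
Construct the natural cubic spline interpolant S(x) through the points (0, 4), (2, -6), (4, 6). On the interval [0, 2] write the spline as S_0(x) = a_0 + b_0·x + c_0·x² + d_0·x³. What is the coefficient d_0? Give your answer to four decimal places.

Put m_i = S'' at the i-th knot. Here h = (2, 2) and Δ = (-5, 6), so the interior equations h_(i-1)·m_(i-1) + 2(h_(i-1)+h_i)·m_i + h_i·m_(i+1) = 6(Δ_i − Δ_(i-1)) read
  2·m_0 + 8·m_1 + 2·m_2 = 6(Δ_1 - Δ_0) = 66
Natural end conditions: m_0 = m_2 = 0.
Solving: m_0 = 0, m_1 = 33/4, m_2 = 0.
On [0, 2], with S_0(x) = a_0 + b_0·x + c_0·x² + d_0·x³: c_0 = m_0/2 = 0, d_0 = (m_1 - m_0)/(6h_0) = 11/16, b_0 = Δ_0 - h_0(2m_0 + m_1)/6 = -31/4.

0.6875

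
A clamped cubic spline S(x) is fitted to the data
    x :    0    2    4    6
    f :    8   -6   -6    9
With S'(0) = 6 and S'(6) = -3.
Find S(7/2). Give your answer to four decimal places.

-9.2531

With m_i denoting the second derivative at x_i, h_i = 2, 2, 2, and Δ_i = (y_(i+1) − y_i)/h_i = -7, 0, 15/2:
  2·m_0 + 8·m_1 + 2·m_2 = 6(Δ_1 - Δ_0) = 42
  2·m_1 + 8·m_2 + 2·m_3 = 6(Δ_2 - Δ_1) = 45
Clamped end conditions give two more equations: 2h_0·m_0 + h_0·m_1 = 6(Δ_0 - S'(0)) = -78 and h_2·m_2 + 2h_2·m_3 = 6(S'(6) - Δ_2) = -63.
Forward elimination and back-substitution give m_0 = -241/10, m_1 = 46/5, m_2 = 83/10, m_3 = -199/10.
On [2, 4], S(x) = -6 - 89/10·(x - 2) + 23/5·(x - 2)² - 3/40·(x - 2)³.
With (x - 2) = 3/2: S(7/2) = -2961/320.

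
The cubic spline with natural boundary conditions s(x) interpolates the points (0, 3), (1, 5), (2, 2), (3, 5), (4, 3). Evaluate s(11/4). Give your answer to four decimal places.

Let σ_i = s''(x_i). Step sizes h_i = 1, 1, 1, 1; slopes of the chords Δ_i = (y_(i+1) - y_i)/h_i = 2, -3, 3, -2.
  1·σ_0 + 4·σ_1 + 1·σ_2 = 6(Δ_1 - Δ_0) = -30
  1·σ_1 + 4·σ_2 + 1·σ_3 = 6(Δ_2 - Δ_1) = 36
  1·σ_2 + 4·σ_3 + 1·σ_4 = 6(Δ_3 - Δ_2) = -30
Natural end conditions: σ_0 = σ_4 = 0.
Solving the tridiagonal system: σ_0 = 0, σ_1 = -78/7, σ_2 = 102/7, σ_3 = -78/7, σ_4 = 0.
On [2, 3], s(x) = 2 + 0·(x - 2) + 51/7·(x - 2)² - 30/7·(x - 2)³.
With (x - 2) = 3/4: s(11/4) = 961/224.

4.2902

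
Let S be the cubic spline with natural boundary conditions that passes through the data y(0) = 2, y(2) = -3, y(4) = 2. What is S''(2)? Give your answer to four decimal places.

3.7500

Write M_i for S''(x_i). With h_i = 2, 2 and divided differences Δ_i = -5/2, 5/2, the continuity of S' gives the tridiagonal system
  2·M_0 + 8·M_1 + 2·M_2 = 6(Δ_1 - Δ_0) = 30
Natural end conditions: M_0 = M_2 = 0.
Solving the tridiagonal system: M_0 = 0, M_1 = 15/4, M_2 = 0.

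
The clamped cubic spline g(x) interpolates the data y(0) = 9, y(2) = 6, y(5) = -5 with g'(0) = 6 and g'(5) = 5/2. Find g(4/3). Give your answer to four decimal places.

9.4000

Put σ_i = g'' at the i-th knot. Here h = (2, 3) and Δ = (-3/2, -11/3), so the interior equations h_(i-1)·σ_(i-1) + 2(h_(i-1)+h_i)·σ_i + h_i·σ_(i+1) = 6(Δ_i − Δ_(i-1)) read
  2·σ_0 + 10·σ_1 + 3·σ_2 = 6(Δ_1 - Δ_0) = -13
Clamped end conditions give two more equations: 2h_0·σ_0 + h_0·σ_1 = 6(Δ_0 - g'(0)) = -45 and h_1·σ_1 + 2h_1·σ_2 = 6(g'(5) - Δ_1) = 37.
Hence σ_0 = -213/20, σ_1 = -6/5, σ_2 = 203/30.
On [0, 2], g(x) = 9 + 6·x - 213/40·x² + 63/80·x³.
With x = 4/3: g(4/3) = 47/5.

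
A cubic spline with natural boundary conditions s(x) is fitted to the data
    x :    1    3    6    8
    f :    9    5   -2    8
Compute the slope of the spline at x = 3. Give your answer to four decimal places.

Let σ_i = s''(x_i). Step sizes h_i = 2, 3, 2; slopes of the chords Δ_i = (y_(i+1) - y_i)/h_i = -2, -7/3, 5.
  2·σ_0 + 10·σ_1 + 3·σ_2 = 6(Δ_1 - Δ_0) = -2
  3·σ_1 + 10·σ_2 + 2·σ_3 = 6(Δ_2 - Δ_1) = 44
Natural end conditions: σ_0 = σ_3 = 0.
Hence σ_0 = 0, σ_1 = -152/91, σ_2 = 446/91, σ_3 = 0.
On [3, 6], s'(x) = b_1 + 2c_1·(x - 3) + 3d_1·(x - 3)² with b_1 = Δ_1 - h_1(2σ_1 + σ_2)/6 = -850/273, c_1 = σ_1/2 = -76/91, d_1 = (σ_2 - σ_1)/(6h_1) = 23/63. So s'(3) = -850/273.

-3.1136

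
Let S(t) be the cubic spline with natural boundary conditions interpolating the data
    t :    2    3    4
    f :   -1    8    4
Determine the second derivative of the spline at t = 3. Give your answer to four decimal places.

-19.5000

Write M_i for S''(x_i). With h_i = 1, 1 and divided differences Δ_i = 9, -4, the continuity of S' gives the tridiagonal system
  1·M_0 + 4·M_1 + 1·M_2 = 6(Δ_1 - Δ_0) = -78
Natural end conditions: M_0 = M_2 = 0.
Hence M_0 = 0, M_1 = -39/2, M_2 = 0.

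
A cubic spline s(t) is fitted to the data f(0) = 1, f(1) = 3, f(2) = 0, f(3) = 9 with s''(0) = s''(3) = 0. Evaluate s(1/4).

2

With M_i denoting the second derivative at x_i, h_i = 1, 1, 1, and Δ_i = (y_(i+1) − y_i)/h_i = 2, -3, 9:
  1·M_0 + 4·M_1 + 1·M_2 = 6(Δ_1 - Δ_0) = -30
  1·M_1 + 4·M_2 + 1·M_3 = 6(Δ_2 - Δ_1) = 72
Natural end conditions: M_0 = M_3 = 0.
Forward elimination and back-substitution give M_0 = 0, M_1 = -64/5, M_2 = 106/5, M_3 = 0.
On [0, 1], s(t) = 1 + 62/15·t + 0·t² - 32/15·t³.
With t = 1/4: s(1/4) = 2.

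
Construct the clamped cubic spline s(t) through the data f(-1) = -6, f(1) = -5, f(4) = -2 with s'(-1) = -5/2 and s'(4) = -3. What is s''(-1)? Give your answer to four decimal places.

4.1000

Write M_i for s''(x_i). With h_i = 2, 3 and divided differences Δ_i = 1/2, 1, the continuity of s' gives the tridiagonal system
  2·M_0 + 10·M_1 + 3·M_2 = 6(Δ_1 - Δ_0) = 3
Clamped end conditions give two more equations: 2h_0·M_0 + h_0·M_1 = 6(Δ_0 - s'(-1)) = 18 and h_1·M_1 + 2h_1·M_2 = 6(s'(4) - Δ_1) = -24.
Hence M_0 = 41/10, M_1 = 4/5, M_2 = -22/5.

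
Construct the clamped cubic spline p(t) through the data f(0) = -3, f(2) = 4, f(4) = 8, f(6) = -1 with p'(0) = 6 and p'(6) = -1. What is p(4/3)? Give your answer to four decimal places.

2.1160

Let M_i = p''(x_i). Step sizes h_i = 2, 2, 2; slopes of the chords Δ_i = (y_(i+1) - y_i)/h_i = 7/2, 2, -9/2.
  2·M_0 + 8·M_1 + 2·M_2 = 6(Δ_1 - Δ_0) = -9
  2·M_1 + 8·M_2 + 2·M_3 = 6(Δ_2 - Δ_1) = -39
Clamped end conditions give two more equations: 2h_0·M_0 + h_0·M_1 = 6(Δ_0 - p'(0)) = -15 and h_2·M_2 + 2h_2·M_3 = 6(p'(6) - Δ_2) = 21.
Hence M_0 = -71/15, M_1 = 59/30, M_2 = -229/30, M_3 = 136/15.
On [0, 2], p(t) = -3 + 6·t - 71/30·t² + 67/120·t³.
With t = 4/3: p(4/3) = 857/405.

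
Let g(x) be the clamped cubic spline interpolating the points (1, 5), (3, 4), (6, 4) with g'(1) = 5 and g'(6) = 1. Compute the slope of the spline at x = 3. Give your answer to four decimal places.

Let M_i = g''(x_i). Step sizes h_i = 2, 3; slopes of the chords Δ_i = (y_(i+1) - y_i)/h_i = -1/2, 0.
  2·M_0 + 10·M_1 + 3·M_2 = 6(Δ_1 - Δ_0) = 3
Clamped end conditions give two more equations: 2h_0·M_0 + h_0·M_1 = 6(Δ_0 - g'(1)) = -33 and h_1·M_1 + 2h_1·M_2 = 6(g'(6) - Δ_1) = 6.
Forward elimination and back-substitution give M_0 = -187/20, M_1 = 11/5, M_2 = -1/10.
On [3, 6], g'(x) = b_1 + 2c_1·(x - 3) + 3d_1·(x - 3)² with b_1 = Δ_1 - h_1(2M_1 + M_2)/6 = -43/20, c_1 = M_1/2 = 11/10, d_1 = (M_2 - M_1)/(6h_1) = -23/180. So g'(3) = -43/20.

-2.1500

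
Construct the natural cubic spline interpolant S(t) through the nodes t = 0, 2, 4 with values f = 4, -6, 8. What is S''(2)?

Write M_i for S''(x_i). With h_i = 2, 2 and divided differences Δ_i = -5, 7, the continuity of S' gives the tridiagonal system
  2·M_0 + 8·M_1 + 2·M_2 = 6(Δ_1 - Δ_0) = 72
Natural end conditions: M_0 = M_2 = 0.
Hence M_0 = 0, M_1 = 9, M_2 = 0.

9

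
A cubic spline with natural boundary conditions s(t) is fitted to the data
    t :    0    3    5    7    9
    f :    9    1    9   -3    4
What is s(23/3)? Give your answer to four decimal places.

Write M_i for s''(x_i). With h_i = 3, 2, 2, 2 and divided differences Δ_i = -8/3, 4, -6, 7/2, the continuity of s' gives the tridiagonal system
  3·M_0 + 10·M_1 + 2·M_2 = 6(Δ_1 - Δ_0) = 40
  2·M_1 + 8·M_2 + 2·M_3 = 6(Δ_2 - Δ_1) = -60
  2·M_2 + 8·M_3 + 2·M_4 = 6(Δ_3 - Δ_2) = 57
Natural end conditions: M_0 = M_4 = 0.
Solving: M_0 = 0, M_1 = 897/142, M_2 = -1645/142, M_3 = 1423/142, M_4 = 0.
On [7, 9], s(t) = -3 - 1355/426·(t - 7) + 1423/284·(t - 7)² - 1423/1704·(t - 7)³.
With (t - 7) = 2/3: s(23/3) = -18064/5751.

-3.1410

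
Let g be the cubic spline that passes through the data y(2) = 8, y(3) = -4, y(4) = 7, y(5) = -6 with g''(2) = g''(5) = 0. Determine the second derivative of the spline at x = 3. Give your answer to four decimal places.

46.4000

Put m_i = g'' at the i-th knot. Here h = (1, 1, 1) and Δ = (-12, 11, -13), so the interior equations h_(i-1)·m_(i-1) + 2(h_(i-1)+h_i)·m_i + h_i·m_(i+1) = 6(Δ_i − Δ_(i-1)) read
  1·m_0 + 4·m_1 + 1·m_2 = 6(Δ_1 - Δ_0) = 138
  1·m_1 + 4·m_2 + 1·m_3 = 6(Δ_2 - Δ_1) = -144
Natural end conditions: m_0 = m_3 = 0.
Forward elimination and back-substitution give m_0 = 0, m_1 = 232/5, m_2 = -238/5, m_3 = 0.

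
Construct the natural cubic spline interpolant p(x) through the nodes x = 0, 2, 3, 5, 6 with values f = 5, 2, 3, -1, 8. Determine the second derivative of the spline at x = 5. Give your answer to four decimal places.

Let M_i = p''(x_i). Step sizes h_i = 2, 1, 2, 1; slopes of the chords Δ_i = (y_(i+1) - y_i)/h_i = -3/2, 1, -2, 9.
  2·M_0 + 6·M_1 + 1·M_2 = 6(Δ_1 - Δ_0) = 15
  1·M_1 + 6·M_2 + 2·M_3 = 6(Δ_2 - Δ_1) = -18
  2·M_2 + 6·M_3 + 1·M_4 = 6(Δ_3 - Δ_2) = 66
Natural end conditions: M_0 = M_4 = 0.
Solving the tridiagonal system: M_0 = 0, M_1 = 120/31, M_2 = -255/31, M_3 = 426/31, M_4 = 0.

13.7419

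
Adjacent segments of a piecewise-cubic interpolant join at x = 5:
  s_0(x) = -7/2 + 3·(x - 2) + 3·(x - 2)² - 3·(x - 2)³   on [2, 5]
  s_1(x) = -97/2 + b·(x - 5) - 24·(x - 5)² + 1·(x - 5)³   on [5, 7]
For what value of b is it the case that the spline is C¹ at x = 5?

s_0'(x) = 3 + 6·(x - 2) - 9·(x - 2)², so s_0'(5) = -60. On the right, s_1'(5) = b, so b = -60.

-60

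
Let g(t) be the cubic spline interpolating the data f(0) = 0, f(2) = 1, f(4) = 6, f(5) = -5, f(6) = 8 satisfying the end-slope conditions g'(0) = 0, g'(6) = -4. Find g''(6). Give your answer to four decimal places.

-82.7381

With M_i denoting the second derivative at x_i, h_i = 2, 2, 1, 1, and Δ_i = (y_(i+1) − y_i)/h_i = 1/2, 5/2, -11, 13:
  2·M_0 + 8·M_1 + 2·M_2 = 6(Δ_1 - Δ_0) = 12
  2·M_1 + 6·M_2 + 1·M_3 = 6(Δ_2 - Δ_1) = -81
  1·M_2 + 4·M_3 + 1·M_4 = 6(Δ_3 - Δ_2) = 144
Clamped end conditions give two more equations: 2h_0·M_0 + h_0·M_1 = 6(Δ_0 - g'(0)) = 3 and h_3·M_3 + 2h_3·M_4 = 6(g'(6) - Δ_3) = -102.
Forward elimination and back-substitution give M_0 = -163/42, M_1 = 389/42, M_2 = -163/6, M_3 = 1333/21, M_4 = -3475/42.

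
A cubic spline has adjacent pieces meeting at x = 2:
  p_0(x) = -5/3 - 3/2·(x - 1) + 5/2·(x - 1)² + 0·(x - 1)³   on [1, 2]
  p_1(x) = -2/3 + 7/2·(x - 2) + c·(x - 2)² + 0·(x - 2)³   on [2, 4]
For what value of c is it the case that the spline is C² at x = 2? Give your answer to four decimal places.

p_0''(x) = 5 + 0·(x - 1), so p_0''(2) = 5. On the right, p_1''(2) = 2c, so c = 5/2.

2.5000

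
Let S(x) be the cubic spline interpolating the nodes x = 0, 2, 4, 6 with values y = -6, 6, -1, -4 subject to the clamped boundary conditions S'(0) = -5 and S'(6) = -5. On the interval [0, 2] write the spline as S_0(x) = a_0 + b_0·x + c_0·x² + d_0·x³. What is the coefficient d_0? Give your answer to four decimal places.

-3.2500

With M_i denoting the second derivative at x_i, h_i = 2, 2, 2, and Δ_i = (y_(i+1) − y_i)/h_i = 6, -7/2, -3/2:
  2·M_0 + 8·M_1 + 2·M_2 = 6(Δ_1 - Δ_0) = -57
  2·M_1 + 8·M_2 + 2·M_3 = 6(Δ_2 - Δ_1) = 12
Clamped end conditions give two more equations: 2h_0·M_0 + h_0·M_1 = 6(Δ_0 - S'(0)) = 66 and h_2·M_2 + 2h_2·M_3 = 6(S'(6) - Δ_2) = -21.
Hence M_0 = 24, M_1 = -15, M_2 = 15/2, M_3 = -9.
On [0, 2], with S_0(x) = a_0 + b_0·x + c_0·x² + d_0·x³: c_0 = M_0/2 = 12, d_0 = (M_1 - M_0)/(6h_0) = -13/4, b_0 = Δ_0 - h_0(2M_0 + M_1)/6 = -5.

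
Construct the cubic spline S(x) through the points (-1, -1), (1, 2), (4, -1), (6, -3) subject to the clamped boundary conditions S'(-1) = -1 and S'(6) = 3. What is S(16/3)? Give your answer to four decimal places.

Put m_i = S'' at the i-th knot. Here h = (2, 3, 2) and Δ = (3/2, -1, -1), so the interior equations h_(i-1)·m_(i-1) + 2(h_(i-1)+h_i)·m_i + h_i·m_(i+1) = 6(Δ_i − Δ_(i-1)) read
  2·m_0 + 10·m_1 + 3·m_2 = 6(Δ_1 - Δ_0) = -15
  3·m_1 + 10·m_2 + 2·m_3 = 6(Δ_2 - Δ_1) = 0
Clamped end conditions give two more equations: 2h_0·m_0 + h_0·m_1 = 6(Δ_0 - S'(-1)) = 15 and h_2·m_2 + 2h_2·m_3 = 6(S'(6) - Δ_2) = 24.
Forward elimination and back-substitution give m_0 = 157/32, m_1 = -37/16, m_2 = -9/16, m_3 = 201/32.
On [4, 6], S(x) = -1 - 87/32·(x - 4) - 9/32·(x - 4)² + 73/128·(x - 4)³.
With (x - 4) = 4/3: S(16/3) = -815/216.

-3.7731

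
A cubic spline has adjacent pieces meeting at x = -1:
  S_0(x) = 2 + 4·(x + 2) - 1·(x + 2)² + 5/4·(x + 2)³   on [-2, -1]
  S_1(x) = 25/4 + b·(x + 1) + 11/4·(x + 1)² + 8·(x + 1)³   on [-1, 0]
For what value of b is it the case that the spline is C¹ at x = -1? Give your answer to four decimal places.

S_0'(x) = 4 - 2·(x + 2) + 15/4·(x + 2)², so S_0'(-1) = 23/4. On the right, S_1'(-1) = b, so b = 23/4.

5.7500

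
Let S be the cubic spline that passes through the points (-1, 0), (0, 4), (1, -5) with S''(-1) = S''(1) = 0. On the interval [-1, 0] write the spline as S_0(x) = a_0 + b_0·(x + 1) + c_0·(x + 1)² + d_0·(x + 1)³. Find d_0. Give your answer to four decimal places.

-3.2500

With m_i denoting the second derivative at x_i, h_i = 1, 1, and Δ_i = (y_(i+1) − y_i)/h_i = 4, -9:
  1·m_0 + 4·m_1 + 1·m_2 = 6(Δ_1 - Δ_0) = -78
Natural end conditions: m_0 = m_2 = 0.
Forward elimination and back-substitution give m_0 = 0, m_1 = -39/2, m_2 = 0.
On [-1, 0], with S_0(x) = a_0 + b_0·(x + 1) + c_0·(x + 1)² + d_0·(x + 1)³: c_0 = m_0/2 = 0, d_0 = (m_1 - m_0)/(6h_0) = -13/4, b_0 = Δ_0 - h_0(2m_0 + m_1)/6 = 29/4.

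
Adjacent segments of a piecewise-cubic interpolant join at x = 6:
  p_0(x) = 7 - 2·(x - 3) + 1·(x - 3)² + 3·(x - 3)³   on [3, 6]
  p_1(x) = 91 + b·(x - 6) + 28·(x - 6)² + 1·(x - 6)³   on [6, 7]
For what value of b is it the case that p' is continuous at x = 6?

p_0'(x) = -2 + 2·(x - 3) + 9·(x - 3)², so p_0'(6) = 85. On the right, p_1'(6) = b, so b = 85.

85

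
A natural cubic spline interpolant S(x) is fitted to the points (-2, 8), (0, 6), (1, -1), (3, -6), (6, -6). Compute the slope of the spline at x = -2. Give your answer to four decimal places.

1.3067

Write m_i for S''(x_i). With h_i = 2, 1, 2, 3 and divided differences Δ_i = -1, -7, -5/2, 0, the continuity of S' gives the tridiagonal system
  2·m_0 + 6·m_1 + 1·m_2 = 6(Δ_1 - Δ_0) = -36
  1·m_1 + 6·m_2 + 2·m_3 = 6(Δ_2 - Δ_1) = 27
  2·m_2 + 10·m_3 + 3·m_4 = 6(Δ_3 - Δ_2) = 15
Natural end conditions: m_0 = m_4 = 0.
Solving the tridiagonal system: m_0 = 0, m_1 = -1128/163, m_2 = 900/163, m_3 = 129/326, m_4 = 0.
On [-2, 0], S'(x) = b_0 + 2c_0·(x + 2) + 3d_0·(x + 2)² with b_0 = Δ_0 - h_0(2m_0 + m_1)/6 = 213/163, c_0 = m_0/2 = 0, d_0 = (m_1 - m_0)/(6h_0) = -94/163. So S'(-2) = 213/163.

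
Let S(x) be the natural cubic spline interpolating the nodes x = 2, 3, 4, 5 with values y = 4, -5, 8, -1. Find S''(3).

44

Let M_i = S''(x_i). Step sizes h_i = 1, 1, 1; slopes of the chords Δ_i = (y_(i+1) - y_i)/h_i = -9, 13, -9.
  1·M_0 + 4·M_1 + 1·M_2 = 6(Δ_1 - Δ_0) = 132
  1·M_1 + 4·M_2 + 1·M_3 = 6(Δ_2 - Δ_1) = -132
Natural end conditions: M_0 = M_3 = 0.
Hence M_0 = 0, M_1 = 44, M_2 = -44, M_3 = 0.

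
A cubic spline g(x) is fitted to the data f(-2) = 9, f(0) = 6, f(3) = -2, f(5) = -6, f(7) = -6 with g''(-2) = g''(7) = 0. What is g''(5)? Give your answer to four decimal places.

1.4099

Put σ_i = g'' at the i-th knot. Here h = (2, 3, 2, 2) and Δ = (-3/2, -8/3, -2, 0), so the interior equations h_(i-1)·σ_(i-1) + 2(h_(i-1)+h_i)·σ_i + h_i·σ_(i+1) = 6(Δ_i − Δ_(i-1)) read
  2·σ_0 + 10·σ_1 + 3·σ_2 = 6(Δ_1 - Δ_0) = -7
  3·σ_1 + 10·σ_2 + 2·σ_3 = 6(Δ_2 - Δ_1) = 4
  2·σ_2 + 8·σ_3 + 2·σ_4 = 6(Δ_3 - Δ_2) = 12
Natural end conditions: σ_0 = σ_4 = 0.
Hence σ_0 = 0, σ_1 = -139/172, σ_2 = 31/86, σ_3 = 485/344, σ_4 = 0.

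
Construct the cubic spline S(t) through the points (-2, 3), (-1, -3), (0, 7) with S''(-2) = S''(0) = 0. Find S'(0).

14

Write m_i for S''(x_i). With h_i = 1, 1 and divided differences Δ_i = -6, 10, the continuity of S' gives the tridiagonal system
  1·m_0 + 4·m_1 + 1·m_2 = 6(Δ_1 - Δ_0) = 96
Natural end conditions: m_0 = m_2 = 0.
Hence m_0 = 0, m_1 = 24, m_2 = 0.
On [-1, 0], S'(t) = b_1 + 2c_1·(t + 1) + 3d_1·(t + 1)² with b_1 = Δ_1 - h_1(2m_1 + m_2)/6 = 2, c_1 = m_1/2 = 12, d_1 = (m_2 - m_1)/(6h_1) = -4. So S'(0) = 14.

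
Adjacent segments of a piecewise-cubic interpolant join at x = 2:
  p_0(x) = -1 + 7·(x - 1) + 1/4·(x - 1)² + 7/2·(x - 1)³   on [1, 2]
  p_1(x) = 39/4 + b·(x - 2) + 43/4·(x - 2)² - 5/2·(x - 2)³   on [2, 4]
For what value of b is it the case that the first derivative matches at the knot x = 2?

p_0'(x) = 7 + 1/2·(x - 1) + 21/2·(x - 1)², so p_0'(2) = 18. On the right, p_1'(2) = b, so b = 18.

18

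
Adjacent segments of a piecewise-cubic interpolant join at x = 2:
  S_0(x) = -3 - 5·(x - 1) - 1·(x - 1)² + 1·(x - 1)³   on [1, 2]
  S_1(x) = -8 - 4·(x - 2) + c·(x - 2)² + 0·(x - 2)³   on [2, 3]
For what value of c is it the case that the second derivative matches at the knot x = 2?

2

S_0''(x) = -2 + 6·(x - 1), so S_0''(2) = 4. On the right, S_1''(2) = 2c, so c = 2.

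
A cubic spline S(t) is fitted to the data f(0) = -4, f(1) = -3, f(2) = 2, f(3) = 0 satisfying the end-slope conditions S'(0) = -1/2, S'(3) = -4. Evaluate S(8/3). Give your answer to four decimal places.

Write M_i for S''(x_i). With h_i = 1, 1, 1 and divided differences Δ_i = 1, 5, -2, the continuity of S' gives the tridiagonal system
  1·M_0 + 4·M_1 + 1·M_2 = 6(Δ_1 - Δ_0) = 24
  1·M_1 + 4·M_2 + 1·M_3 = 6(Δ_2 - Δ_1) = -42
Clamped end conditions give two more equations: 2h_0·M_0 + h_0·M_1 = 6(Δ_0 - S'(0)) = 9 and h_2·M_2 + 2h_2·M_3 = 6(S'(3) - Δ_2) = -12.
Solving the tridiagonal system: M_0 = -2/15, M_1 = 139/15, M_2 = -194/15, M_3 = 7/15.
On [2, 3], S(t) = 2 + 67/30·(t - 2) - 97/15·(t - 2)² + 67/30·(t - 2)³.
With (t - 2) = 2/3: S(8/3) = 517/405.

1.2765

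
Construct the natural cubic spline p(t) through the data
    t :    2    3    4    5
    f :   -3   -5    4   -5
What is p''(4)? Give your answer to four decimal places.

Put m_i = p'' at the i-th knot. Here h = (1, 1, 1) and Δ = (-2, 9, -9), so the interior equations h_(i-1)·m_(i-1) + 2(h_(i-1)+h_i)·m_i + h_i·m_(i+1) = 6(Δ_i − Δ_(i-1)) read
  1·m_0 + 4·m_1 + 1·m_2 = 6(Δ_1 - Δ_0) = 66
  1·m_1 + 4·m_2 + 1·m_3 = 6(Δ_2 - Δ_1) = -108
Natural end conditions: m_0 = m_3 = 0.
Solving: m_0 = 0, m_1 = 124/5, m_2 = -166/5, m_3 = 0.

-33.2000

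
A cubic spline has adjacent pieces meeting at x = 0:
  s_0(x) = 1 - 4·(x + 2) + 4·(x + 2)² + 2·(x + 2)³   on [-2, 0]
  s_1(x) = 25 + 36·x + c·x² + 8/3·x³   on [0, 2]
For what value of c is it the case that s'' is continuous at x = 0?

s_0''(x) = 8 + 12·(x + 2), so s_0''(0) = 32. On the right, s_1''(0) = 2c, so c = 16.

16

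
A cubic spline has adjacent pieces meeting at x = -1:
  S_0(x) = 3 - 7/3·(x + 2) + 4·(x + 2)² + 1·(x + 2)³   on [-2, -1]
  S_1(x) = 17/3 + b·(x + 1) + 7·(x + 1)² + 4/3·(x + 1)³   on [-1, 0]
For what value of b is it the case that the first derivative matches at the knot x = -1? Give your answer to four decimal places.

8.6667

S_0'(x) = -7/3 + 8·(x + 2) + 3·(x + 2)², so S_0'(-1) = 26/3. On the right, S_1'(-1) = b, so b = 26/3.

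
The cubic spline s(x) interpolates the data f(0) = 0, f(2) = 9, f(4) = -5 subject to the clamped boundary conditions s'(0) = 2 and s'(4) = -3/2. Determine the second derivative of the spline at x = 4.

Write M_i for s''(x_i). With h_i = 2, 2 and divided differences Δ_i = 9/2, -7, the continuity of s' gives the tridiagonal system
  2·M_0 + 8·M_1 + 2·M_2 = 6(Δ_1 - Δ_0) = -69
Clamped end conditions give two more equations: 2h_0·M_0 + h_0·M_1 = 6(Δ_0 - s'(0)) = 15 and h_1·M_1 + 2h_1·M_2 = 6(s'(4) - Δ_1) = 33.
Forward elimination and back-substitution give M_0 = 23/2, M_1 = -31/2, M_2 = 16.

16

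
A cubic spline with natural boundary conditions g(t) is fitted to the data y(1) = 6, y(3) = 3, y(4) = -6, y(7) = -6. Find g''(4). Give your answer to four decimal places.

7.8511

Write M_i for g''(x_i). With h_i = 2, 1, 3 and divided differences Δ_i = -3/2, -9, 0, the continuity of g' gives the tridiagonal system
  2·M_0 + 6·M_1 + 1·M_2 = 6(Δ_1 - Δ_0) = -45
  1·M_1 + 8·M_2 + 3·M_3 = 6(Δ_2 - Δ_1) = 54
Natural end conditions: M_0 = M_3 = 0.
Solving: M_0 = 0, M_1 = -414/47, M_2 = 369/47, M_3 = 0.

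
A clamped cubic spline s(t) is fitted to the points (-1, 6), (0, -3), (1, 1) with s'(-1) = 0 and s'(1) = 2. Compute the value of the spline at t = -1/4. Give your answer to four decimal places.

-0.9961

With M_i denoting the second derivative at x_i, h_i = 1, 1, and Δ_i = (y_(i+1) − y_i)/h_i = -9, 4:
  1·M_0 + 4·M_1 + 1·M_2 = 6(Δ_1 - Δ_0) = 78
Clamped end conditions give two more equations: 2h_0·M_0 + h_0·M_1 = 6(Δ_0 - s'(-1)) = -54 and h_1·M_1 + 2h_1·M_2 = 6(s'(1) - Δ_1) = -12.
Forward elimination and back-substitution give M_0 = -91/2, M_1 = 37, M_2 = -49/2.
On [-1, 0], s(t) = 6 + 0·(t + 1) - 91/4·(t + 1)² + 55/4·(t + 1)³.
With (t + 1) = 3/4: s(-1/4) = -255/256.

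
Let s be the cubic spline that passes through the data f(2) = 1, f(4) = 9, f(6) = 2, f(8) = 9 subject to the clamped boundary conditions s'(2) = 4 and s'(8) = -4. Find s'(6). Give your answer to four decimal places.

1.2333

Write σ_i for s''(x_i). With h_i = 2, 2, 2 and divided differences Δ_i = 4, -7/2, 7/2, the continuity of s' gives the tridiagonal system
  2·σ_0 + 8·σ_1 + 2·σ_2 = 6(Δ_1 - Δ_0) = -45
  2·σ_1 + 8·σ_2 + 2·σ_3 = 6(Δ_2 - Δ_1) = 42
Clamped end conditions give two more equations: 2h_0·σ_0 + h_0·σ_1 = 6(Δ_0 - s'(2)) = 0 and h_2·σ_2 + 2h_2·σ_3 = 6(s'(8) - Δ_2) = -45.
Forward elimination and back-substitution give σ_0 = 74/15, σ_1 = -148/15, σ_2 = 361/30, σ_3 = -259/15.
On [6, 8], s'(x) = b_2 + 2c_2·(x - 6) + 3d_2·(x - 6)² with b_2 = Δ_2 - h_2(2σ_2 + σ_3)/6 = 37/30, c_2 = σ_2/2 = 361/60, d_2 = (σ_3 - σ_2)/(6h_2) = -293/120. So s'(6) = 37/30.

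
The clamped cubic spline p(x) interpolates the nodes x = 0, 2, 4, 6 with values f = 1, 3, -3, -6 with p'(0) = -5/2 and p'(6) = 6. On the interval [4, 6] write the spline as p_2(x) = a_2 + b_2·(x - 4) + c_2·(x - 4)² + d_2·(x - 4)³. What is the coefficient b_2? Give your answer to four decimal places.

Put m_i = p'' at the i-th knot. Here h = (2, 2, 2) and Δ = (1, -3, -3/2), so the interior equations h_(i-1)·m_(i-1) + 2(h_(i-1)+h_i)·m_i + h_i·m_(i+1) = 6(Δ_i − Δ_(i-1)) read
  2·m_0 + 8·m_1 + 2·m_2 = 6(Δ_1 - Δ_0) = -24
  2·m_1 + 8·m_2 + 2·m_3 = 6(Δ_2 - Δ_1) = 9
Clamped end conditions give two more equations: 2h_0·m_0 + h_0·m_1 = 6(Δ_0 - p'(0)) = 21 and h_2·m_2 + 2h_2·m_3 = 6(p'(6) - Δ_2) = 45.
Solving the tridiagonal system: m_0 = 229/30, m_1 = -143/30, m_2 = -17/30, m_3 = 173/15.
On [4, 6], with p_2(x) = a_2 + b_2·(x - 4) + c_2·(x - 4)² + d_2·(x - 4)³: c_2 = m_2/2 = -17/60, d_2 = (m_3 - m_2)/(6h_2) = 121/120, b_2 = Δ_2 - h_2(2m_2 + m_3)/6 = -149/30.

-4.9667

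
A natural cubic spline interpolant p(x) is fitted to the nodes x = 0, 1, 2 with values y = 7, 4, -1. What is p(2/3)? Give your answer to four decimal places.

5.1852

Put M_i = p'' at the i-th knot. Here h = (1, 1) and Δ = (-3, -5), so the interior equations h_(i-1)·M_(i-1) + 2(h_(i-1)+h_i)·M_i + h_i·M_(i+1) = 6(Δ_i − Δ_(i-1)) read
  1·M_0 + 4·M_1 + 1·M_2 = 6(Δ_1 - Δ_0) = -12
Natural end conditions: M_0 = M_2 = 0.
Forward elimination and back-substitution give M_0 = 0, M_1 = -3, M_2 = 0.
On [0, 1], p(x) = 7 - 5/2·x + 0·x² - 1/2·x³.
With x = 2/3: p(2/3) = 140/27.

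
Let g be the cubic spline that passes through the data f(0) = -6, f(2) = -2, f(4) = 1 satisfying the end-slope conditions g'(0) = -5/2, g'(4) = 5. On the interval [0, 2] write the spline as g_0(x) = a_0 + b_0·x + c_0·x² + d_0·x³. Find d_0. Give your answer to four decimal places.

Put σ_i = g'' at the i-th knot. Here h = (2, 2) and Δ = (2, 3/2), so the interior equations h_(i-1)·σ_(i-1) + 2(h_(i-1)+h_i)·σ_i + h_i·σ_(i+1) = 6(Δ_i − Δ_(i-1)) read
  2·σ_0 + 8·σ_1 + 2·σ_2 = 6(Δ_1 - Δ_0) = -3
Clamped end conditions give two more equations: 2h_0·σ_0 + h_0·σ_1 = 6(Δ_0 - g'(0)) = 27 and h_1·σ_1 + 2h_1·σ_2 = 6(g'(4) - Δ_1) = 21.
Hence σ_0 = 9, σ_1 = -9/2, σ_2 = 15/2.
On [0, 2], with g_0(x) = a_0 + b_0·x + c_0·x² + d_0·x³: c_0 = σ_0/2 = 9/2, d_0 = (σ_1 - σ_0)/(6h_0) = -9/8, b_0 = Δ_0 - h_0(2σ_0 + σ_1)/6 = -5/2.

-1.1250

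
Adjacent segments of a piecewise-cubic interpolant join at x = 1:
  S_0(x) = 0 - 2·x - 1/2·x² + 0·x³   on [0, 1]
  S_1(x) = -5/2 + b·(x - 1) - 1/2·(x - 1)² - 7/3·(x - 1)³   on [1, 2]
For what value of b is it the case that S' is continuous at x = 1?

S_0'(x) = -2 - 1·x + 0·x², so S_0'(1) = -3. On the right, S_1'(1) = b, so b = -3.

-3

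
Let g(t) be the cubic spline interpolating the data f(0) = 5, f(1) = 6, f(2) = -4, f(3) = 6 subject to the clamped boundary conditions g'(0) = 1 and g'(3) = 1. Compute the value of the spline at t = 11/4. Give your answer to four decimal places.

4.3719

With M_i denoting the second derivative at x_i, h_i = 1, 1, 1, and Δ_i = (y_(i+1) − y_i)/h_i = 1, -10, 10:
  1·M_0 + 4·M_1 + 1·M_2 = 6(Δ_1 - Δ_0) = -66
  1·M_1 + 4·M_2 + 1·M_3 = 6(Δ_2 - Δ_1) = 120
Clamped end conditions give two more equations: 2h_0·M_0 + h_0·M_1 = 6(Δ_0 - g'(0)) = 0 and h_2·M_2 + 2h_2·M_3 = 6(g'(3) - Δ_2) = -54.
Forward elimination and back-substitution give M_0 = 84/5, M_1 = -168/5, M_2 = 258/5, M_3 = -264/5.
On [2, 3], g(t) = -4 + 8/5·(t - 2) + 129/5·(t - 2)² - 87/5·(t - 2)³.
With (t - 2) = 3/4: g(11/4) = 1399/320.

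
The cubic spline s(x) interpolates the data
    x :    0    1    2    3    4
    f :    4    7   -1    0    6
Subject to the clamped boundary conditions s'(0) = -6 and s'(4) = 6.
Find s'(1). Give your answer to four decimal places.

-0.6429

Put σ_i = s'' at the i-th knot. Here h = (1, 1, 1, 1) and Δ = (3, -8, 1, 6), so the interior equations h_(i-1)·σ_(i-1) + 2(h_(i-1)+h_i)·σ_i + h_i·σ_(i+1) = 6(Δ_i − Δ_(i-1)) read
  1·σ_0 + 4·σ_1 + 1·σ_2 = 6(Δ_1 - Δ_0) = -66
  1·σ_1 + 4·σ_2 + 1·σ_3 = 6(Δ_2 - Δ_1) = 54
  1·σ_2 + 4·σ_3 + 1·σ_4 = 6(Δ_3 - Δ_2) = 30
Clamped end conditions give two more equations: 2h_0·σ_0 + h_0·σ_1 = 6(Δ_0 - s'(0)) = 54 and h_3·σ_3 + 2h_3·σ_4 = 6(s'(4) - Δ_3) = 0.
Solving: σ_0 = 303/7, σ_1 = -228/7, σ_2 = 21, σ_3 = 18/7, σ_4 = -9/7.
On [1, 2], s'(x) = b_1 + 2c_1·(x - 1) + 3d_1·(x - 1)² with b_1 = Δ_1 - h_1(2σ_1 + σ_2)/6 = -9/14, c_1 = σ_1/2 = -114/7, d_1 = (σ_2 - σ_1)/(6h_1) = 125/14. So s'(1) = -9/14.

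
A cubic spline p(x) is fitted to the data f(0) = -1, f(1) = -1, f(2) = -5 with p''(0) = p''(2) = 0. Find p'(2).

Write σ_i for p''(x_i). With h_i = 1, 1 and divided differences Δ_i = 0, -4, the continuity of p' gives the tridiagonal system
  1·σ_0 + 4·σ_1 + 1·σ_2 = 6(Δ_1 - Δ_0) = -24
Natural end conditions: σ_0 = σ_2 = 0.
Solving: σ_0 = 0, σ_1 = -6, σ_2 = 0.
On [1, 2], p'(x) = b_1 + 2c_1·(x - 1) + 3d_1·(x - 1)² with b_1 = Δ_1 - h_1(2σ_1 + σ_2)/6 = -2, c_1 = σ_1/2 = -3, d_1 = (σ_2 - σ_1)/(6h_1) = 1. So p'(2) = -5.

-5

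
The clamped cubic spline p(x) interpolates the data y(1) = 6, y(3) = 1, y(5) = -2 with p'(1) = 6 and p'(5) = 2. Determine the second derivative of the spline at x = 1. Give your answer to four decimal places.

-14.5000

Write M_i for p''(x_i). With h_i = 2, 2 and divided differences Δ_i = -5/2, -3/2, the continuity of p' gives the tridiagonal system
  2·M_0 + 8·M_1 + 2·M_2 = 6(Δ_1 - Δ_0) = 6
Clamped end conditions give two more equations: 2h_0·M_0 + h_0·M_1 = 6(Δ_0 - p'(1)) = -51 and h_1·M_1 + 2h_1·M_2 = 6(p'(5) - Δ_1) = 21.
Solving the tridiagonal system: M_0 = -29/2, M_1 = 7/2, M_2 = 7/2.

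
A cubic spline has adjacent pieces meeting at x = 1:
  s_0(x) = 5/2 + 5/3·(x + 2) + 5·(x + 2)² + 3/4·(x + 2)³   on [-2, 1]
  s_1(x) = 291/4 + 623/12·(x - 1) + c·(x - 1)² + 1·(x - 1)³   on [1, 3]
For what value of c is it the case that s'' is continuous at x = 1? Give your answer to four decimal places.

11.7500

s_0''(x) = 10 + 9/2·(x + 2), so s_0''(1) = 47/2. On the right, s_1''(1) = 2c, so c = 47/4.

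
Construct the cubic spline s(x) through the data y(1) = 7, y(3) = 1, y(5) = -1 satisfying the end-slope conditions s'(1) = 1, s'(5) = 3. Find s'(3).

With M_i denoting the second derivative at x_i, h_i = 2, 2, and Δ_i = (y_(i+1) − y_i)/h_i = -3, -1:
  2·M_0 + 8·M_1 + 2·M_2 = 6(Δ_1 - Δ_0) = 12
Clamped end conditions give two more equations: 2h_0·M_0 + h_0·M_1 = 6(Δ_0 - s'(1)) = -24 and h_1·M_1 + 2h_1·M_2 = 6(s'(5) - Δ_1) = 24.
Solving: M_0 = -7, M_1 = 2, M_2 = 5.
On [3, 5], s'(x) = b_1 + 2c_1·(x - 3) + 3d_1·(x - 3)² with b_1 = Δ_1 - h_1(2M_1 + M_2)/6 = -4, c_1 = M_1/2 = 1, d_1 = (M_2 - M_1)/(6h_1) = 1/4. So s'(3) = -4.

-4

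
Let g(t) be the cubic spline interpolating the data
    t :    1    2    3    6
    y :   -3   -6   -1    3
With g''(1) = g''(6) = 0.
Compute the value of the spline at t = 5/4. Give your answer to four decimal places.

With m_i denoting the second derivative at x_i, h_i = 1, 1, 3, and Δ_i = (y_(i+1) − y_i)/h_i = -3, 5, 4/3:
  1·m_0 + 4·m_1 + 1·m_2 = 6(Δ_1 - Δ_0) = 48
  1·m_1 + 8·m_2 + 3·m_3 = 6(Δ_2 - Δ_1) = -22
Natural end conditions: m_0 = m_3 = 0.
Hence m_0 = 0, m_1 = 406/31, m_2 = -136/31, m_3 = 0.
On [1, 2], g(t) = -3 - 482/93·(t - 1) + 0·(t - 1)² + 203/93·(t - 1)³.
With (t - 1) = 1/4: g(5/4) = -8455/1984.

-4.2616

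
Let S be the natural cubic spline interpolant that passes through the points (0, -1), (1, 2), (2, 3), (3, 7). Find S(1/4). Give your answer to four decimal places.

Put σ_i = S'' at the i-th knot. Here h = (1, 1, 1) and Δ = (3, 1, 4), so the interior equations h_(i-1)·σ_(i-1) + 2(h_(i-1)+h_i)·σ_i + h_i·σ_(i+1) = 6(Δ_i − Δ_(i-1)) read
  1·σ_0 + 4·σ_1 + 1·σ_2 = 6(Δ_1 - Δ_0) = -12
  1·σ_1 + 4·σ_2 + 1·σ_3 = 6(Δ_2 - Δ_1) = 18
Natural end conditions: σ_0 = σ_3 = 0.
Solving: σ_0 = 0, σ_1 = -22/5, σ_2 = 28/5, σ_3 = 0.
On [0, 1], S(x) = -1 + 56/15·x + 0·x² - 11/15·x³.
With x = 1/4: S(1/4) = -5/64.

-0.0781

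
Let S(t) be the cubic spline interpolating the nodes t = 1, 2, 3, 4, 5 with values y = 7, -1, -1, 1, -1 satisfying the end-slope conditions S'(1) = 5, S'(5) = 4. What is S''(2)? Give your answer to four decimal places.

24.9286

Put σ_i = S'' at the i-th knot. Here h = (1, 1, 1, 1) and Δ = (-8, 0, 2, -2), so the interior equations h_(i-1)·σ_(i-1) + 2(h_(i-1)+h_i)·σ_i + h_i·σ_(i+1) = 6(Δ_i − Δ_(i-1)) read
  1·σ_0 + 4·σ_1 + 1·σ_2 = 6(Δ_1 - Δ_0) = 48
  1·σ_1 + 4·σ_2 + 1·σ_3 = 6(Δ_2 - Δ_1) = 12
  1·σ_2 + 4·σ_3 + 1·σ_4 = 6(Δ_3 - Δ_2) = -24
Clamped end conditions give two more equations: 2h_0·σ_0 + h_0·σ_1 = 6(Δ_0 - S'(1)) = -78 and h_3·σ_3 + 2h_3·σ_4 = 6(S'(5) - Δ_3) = 36.
Solving: σ_0 = -1441/28, σ_1 = 349/14, σ_2 = -1/4, σ_3 = -167/14, σ_4 = 671/28.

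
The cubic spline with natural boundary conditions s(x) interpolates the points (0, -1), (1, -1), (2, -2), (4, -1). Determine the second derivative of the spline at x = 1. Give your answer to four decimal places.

With M_i denoting the second derivative at x_i, h_i = 1, 1, 2, and Δ_i = (y_(i+1) − y_i)/h_i = 0, -1, 1/2:
  1·M_0 + 4·M_1 + 1·M_2 = 6(Δ_1 - Δ_0) = -6
  1·M_1 + 6·M_2 + 2·M_3 = 6(Δ_2 - Δ_1) = 9
Natural end conditions: M_0 = M_3 = 0.
Forward elimination and back-substitution give M_0 = 0, M_1 = -45/23, M_2 = 42/23, M_3 = 0.

-1.9565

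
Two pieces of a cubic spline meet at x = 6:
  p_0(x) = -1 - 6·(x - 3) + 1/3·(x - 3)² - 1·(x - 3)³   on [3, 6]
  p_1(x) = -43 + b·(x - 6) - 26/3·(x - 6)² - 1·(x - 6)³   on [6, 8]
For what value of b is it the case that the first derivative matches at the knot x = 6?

p_0'(x) = -6 + 2/3·(x - 3) - 3·(x - 3)², so p_0'(6) = -31. On the right, p_1'(6) = b, so b = -31.

-31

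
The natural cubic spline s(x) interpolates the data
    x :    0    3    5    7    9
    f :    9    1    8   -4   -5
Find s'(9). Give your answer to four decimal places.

Put m_i = s'' at the i-th knot. Here h = (3, 2, 2, 2) and Δ = (-8/3, 7/2, -6, -1/2), so the interior equations h_(i-1)·m_(i-1) + 2(h_(i-1)+h_i)·m_i + h_i·m_(i+1) = 6(Δ_i − Δ_(i-1)) read
  3·m_0 + 10·m_1 + 2·m_2 = 6(Δ_1 - Δ_0) = 37
  2·m_1 + 8·m_2 + 2·m_3 = 6(Δ_2 - Δ_1) = -57
  2·m_2 + 8·m_3 + 2·m_4 = 6(Δ_3 - Δ_2) = 33
Natural end conditions: m_0 = m_4 = 0.
Hence m_0 = 0, m_1 = 408/71, m_2 = -1453/142, m_3 = 949/142, m_4 = 0.
On [7, 9], s'(x) = b_3 + 2c_3·(x - 7) + 3d_3·(x - 7)² with b_3 = Δ_3 - h_3(2m_3 + m_4)/6 = -2111/426, c_3 = m_3/2 = 949/284, d_3 = (m_4 - m_3)/(6h_3) = -949/1704. So s'(9) = 368/213.

1.7277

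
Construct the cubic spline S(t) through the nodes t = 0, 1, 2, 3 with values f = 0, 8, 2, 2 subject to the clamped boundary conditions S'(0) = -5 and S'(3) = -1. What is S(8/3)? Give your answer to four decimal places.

With M_i denoting the second derivative at x_i, h_i = 1, 1, 1, and Δ_i = (y_(i+1) − y_i)/h_i = 8, -6, 0:
  1·M_0 + 4·M_1 + 1·M_2 = 6(Δ_1 - Δ_0) = -84
  1·M_1 + 4·M_2 + 1·M_3 = 6(Δ_2 - Δ_1) = 36
Clamped end conditions give two more equations: 2h_0·M_0 + h_0·M_1 = 6(Δ_0 - S'(0)) = 78 and h_2·M_2 + 2h_2·M_3 = 6(S'(3) - Δ_2) = -6.
Solving the tridiagonal system: M_0 = 898/15, M_1 = -626/15, M_2 = 346/15, M_3 = -218/15.
On [2, 3], S(t) = 2 - 79/15·(t - 2) + 173/15·(t - 2)² - 94/15·(t - 2)³.
With (t - 2) = 2/3: S(8/3) = 712/405.

1.7580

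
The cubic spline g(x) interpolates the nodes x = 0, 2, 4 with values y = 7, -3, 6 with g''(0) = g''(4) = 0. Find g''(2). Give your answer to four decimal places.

7.1250

Put m_i = g'' at the i-th knot. Here h = (2, 2) and Δ = (-5, 9/2), so the interior equations h_(i-1)·m_(i-1) + 2(h_(i-1)+h_i)·m_i + h_i·m_(i+1) = 6(Δ_i − Δ_(i-1)) read
  2·m_0 + 8·m_1 + 2·m_2 = 6(Δ_1 - Δ_0) = 57
Natural end conditions: m_0 = m_2 = 0.
Solving: m_0 = 0, m_1 = 57/8, m_2 = 0.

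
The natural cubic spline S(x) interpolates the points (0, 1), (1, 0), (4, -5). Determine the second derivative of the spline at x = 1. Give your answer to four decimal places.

-0.5000

With σ_i denoting the second derivative at x_i, h_i = 1, 3, and Δ_i = (y_(i+1) − y_i)/h_i = -1, -5/3:
  1·σ_0 + 8·σ_1 + 3·σ_2 = 6(Δ_1 - Δ_0) = -4
Natural end conditions: σ_0 = σ_2 = 0.
Solving: σ_0 = 0, σ_1 = -1/2, σ_2 = 0.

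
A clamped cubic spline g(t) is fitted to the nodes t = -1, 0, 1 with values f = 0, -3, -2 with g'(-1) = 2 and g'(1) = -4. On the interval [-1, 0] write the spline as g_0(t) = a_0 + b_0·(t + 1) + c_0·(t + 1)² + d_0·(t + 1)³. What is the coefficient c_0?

-12

With m_i denoting the second derivative at x_i, h_i = 1, 1, and Δ_i = (y_(i+1) − y_i)/h_i = -3, 1:
  1·m_0 + 4·m_1 + 1·m_2 = 6(Δ_1 - Δ_0) = 24
Clamped end conditions give two more equations: 2h_0·m_0 + h_0·m_1 = 6(Δ_0 - g'(-1)) = -30 and h_1·m_1 + 2h_1·m_2 = 6(g'(1) - Δ_1) = -30.
Solving the tridiagonal system: m_0 = -24, m_1 = 18, m_2 = -24.
On [-1, 0], with g_0(t) = a_0 + b_0·(t + 1) + c_0·(t + 1)² + d_0·(t + 1)³: c_0 = m_0/2 = -12, d_0 = (m_1 - m_0)/(6h_0) = 7, b_0 = Δ_0 - h_0(2m_0 + m_1)/6 = 2.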